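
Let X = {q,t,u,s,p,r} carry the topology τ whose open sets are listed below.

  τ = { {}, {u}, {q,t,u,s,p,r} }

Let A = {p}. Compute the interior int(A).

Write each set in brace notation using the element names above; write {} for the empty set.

{}

interior: largest open inside A is {} (from {})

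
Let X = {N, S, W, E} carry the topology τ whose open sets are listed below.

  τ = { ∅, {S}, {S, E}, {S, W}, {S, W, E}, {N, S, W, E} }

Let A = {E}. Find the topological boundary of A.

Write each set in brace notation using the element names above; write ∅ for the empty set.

open subsets of A: ∅; so int(A) = ∅
closure: X∖int(X∖A) = X∖{S, W} = {N, E}
∂A = {N, E} minus ∅ = {N, E}

{N, E}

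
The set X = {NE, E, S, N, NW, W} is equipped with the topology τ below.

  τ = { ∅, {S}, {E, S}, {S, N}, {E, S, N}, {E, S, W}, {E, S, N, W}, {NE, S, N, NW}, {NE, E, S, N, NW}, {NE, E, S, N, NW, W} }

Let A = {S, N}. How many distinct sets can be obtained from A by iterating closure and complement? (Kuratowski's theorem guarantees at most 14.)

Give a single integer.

4

X∖A={NE, E, NW, W}, int(X∖A)=∅, hence cl(A)={NE, E, S, N, NW, W}
Orbit (k=closure, c=complement):
  1. A     = {S, N}
  2. kA    = {NE, E, S, N, NW, W}
  3. cA    = {NE, E, NW, W}
  4. ckA   = ∅
(closed under both — stop)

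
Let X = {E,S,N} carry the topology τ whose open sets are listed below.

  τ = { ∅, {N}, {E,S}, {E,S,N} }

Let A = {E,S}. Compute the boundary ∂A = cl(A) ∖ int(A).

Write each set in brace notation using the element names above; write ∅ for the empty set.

opens ⊆ A: ∅, {E,S}; union → int = {E,S}
complement {N}; its interior {N}; cl(A) = X∖{N} = {E,S}
boundary = {E,S} ∖ {E,S} = ∅

∅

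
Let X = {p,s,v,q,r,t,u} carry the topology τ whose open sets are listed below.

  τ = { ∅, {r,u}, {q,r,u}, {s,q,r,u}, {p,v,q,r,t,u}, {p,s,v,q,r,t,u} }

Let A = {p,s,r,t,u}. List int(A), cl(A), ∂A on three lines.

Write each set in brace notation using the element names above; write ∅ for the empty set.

U open, U⊆A: ∅, {r,u}. int(A) = ⋃ = {r,u}
X∖A={v,q}, int(X∖A)=∅, hence cl(A)={p,s,v,q,r,t,u}
∂A: remove int from cl → {p,s,v,q,t}

int(A) = {r,u}
cl(A)  = {p,s,v,q,r,t,u}
∂A     = {p,s,v,q,t}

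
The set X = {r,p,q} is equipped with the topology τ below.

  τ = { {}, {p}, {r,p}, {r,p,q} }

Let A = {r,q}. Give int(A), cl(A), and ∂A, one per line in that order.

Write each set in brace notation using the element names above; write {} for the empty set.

int(A) = {}
cl(A)  = {r,q}
∂A     = {r,q}

interior: largest open inside A is {} (from {})
cl via duality: int({p}) = {p}, so X∖{p} = {r,q}
cl∖int = {r,q}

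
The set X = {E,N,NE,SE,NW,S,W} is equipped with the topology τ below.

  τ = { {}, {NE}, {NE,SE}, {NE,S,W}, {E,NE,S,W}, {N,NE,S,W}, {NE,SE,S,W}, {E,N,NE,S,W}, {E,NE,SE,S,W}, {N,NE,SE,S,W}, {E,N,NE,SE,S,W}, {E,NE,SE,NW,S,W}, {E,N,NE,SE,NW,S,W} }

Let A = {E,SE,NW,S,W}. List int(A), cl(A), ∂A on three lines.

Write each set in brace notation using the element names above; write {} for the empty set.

int(A) = {}
cl(A)  = {E,N,SE,NW,S,W}
∂A     = {E,N,SE,NW,S,W}

open subsets of A: {}; so int(A) = {}
closure: X∖int(X∖A) = X∖{NE} = {E,N,SE,NW,S,W}
∂A = {E,N,SE,NW,S,W} minus {} = {E,N,SE,NW,S,W}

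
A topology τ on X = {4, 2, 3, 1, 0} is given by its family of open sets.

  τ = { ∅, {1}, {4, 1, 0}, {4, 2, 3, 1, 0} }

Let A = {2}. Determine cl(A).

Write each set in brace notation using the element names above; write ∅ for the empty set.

{2, 3}

X∖A={4, 3, 1, 0}, int(X∖A)={4, 1, 0}, hence cl(A)={2, 3}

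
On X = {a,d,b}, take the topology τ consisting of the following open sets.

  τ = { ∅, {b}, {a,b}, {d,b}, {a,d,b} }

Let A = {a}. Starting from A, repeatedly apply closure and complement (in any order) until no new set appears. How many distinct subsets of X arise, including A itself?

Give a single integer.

complement {d,b}; its interior {d,b}; cl(A) = X∖{d,b} = {a}
With k = closure, c = complement:
  1. A     = {a}
  2. cA    = {d,b}
  3. kcA   = {a,d,b}
  4. ckcA  = ∅
k, c of each give nothing new

4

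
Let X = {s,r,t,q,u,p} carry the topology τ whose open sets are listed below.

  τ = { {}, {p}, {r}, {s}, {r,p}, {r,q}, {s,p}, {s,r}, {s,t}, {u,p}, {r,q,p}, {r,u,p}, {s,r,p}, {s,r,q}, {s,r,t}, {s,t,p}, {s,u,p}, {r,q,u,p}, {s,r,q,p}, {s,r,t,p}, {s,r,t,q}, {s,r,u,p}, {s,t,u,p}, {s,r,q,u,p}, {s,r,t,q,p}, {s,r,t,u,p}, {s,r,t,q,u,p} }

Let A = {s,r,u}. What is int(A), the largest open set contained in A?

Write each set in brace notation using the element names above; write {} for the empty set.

{s,r}

interior: largest open inside A is {s,r} (from {}, {r}, {s}, {s,r})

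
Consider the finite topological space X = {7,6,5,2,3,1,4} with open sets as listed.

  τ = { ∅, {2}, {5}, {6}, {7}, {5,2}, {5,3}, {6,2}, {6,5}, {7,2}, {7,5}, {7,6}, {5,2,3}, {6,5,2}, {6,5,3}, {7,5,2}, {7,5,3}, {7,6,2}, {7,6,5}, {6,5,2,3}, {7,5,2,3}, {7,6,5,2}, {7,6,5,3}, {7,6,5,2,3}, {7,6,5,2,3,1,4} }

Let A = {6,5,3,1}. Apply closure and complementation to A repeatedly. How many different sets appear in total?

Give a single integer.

closure: X∖int(X∖A) = X∖{7,2} = {6,5,3,1,4}
Let k=closure and c=complement:
  1. A     = {6,5,3,1}
  2. kA    = {6,5,3,1,4}
  3. cA    = {7,2,4}
  4. ckA   = {7,2}
  5. kcA   = {7,2,1,4}
  6. ckcA  = {6,5,3}
— saturated at 6

6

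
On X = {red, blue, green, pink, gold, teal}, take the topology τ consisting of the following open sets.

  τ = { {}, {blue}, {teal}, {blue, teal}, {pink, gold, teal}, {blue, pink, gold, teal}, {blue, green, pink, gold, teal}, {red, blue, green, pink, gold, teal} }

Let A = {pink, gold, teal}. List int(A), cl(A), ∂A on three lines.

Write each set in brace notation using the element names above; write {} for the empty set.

int(A) = {pink, gold, teal}
cl(A)  = {red, green, pink, gold, teal}
∂A     = {red, green}

U open, U⊆A: {}, {teal}, {pink, gold, teal}. int(A) = ⋃ = {pink, gold, teal}
X∖A={red, blue, green}, int(X∖A)={blue}, hence cl(A)={red, green, pink, gold, teal}
∂A: remove int from cl → {red, green}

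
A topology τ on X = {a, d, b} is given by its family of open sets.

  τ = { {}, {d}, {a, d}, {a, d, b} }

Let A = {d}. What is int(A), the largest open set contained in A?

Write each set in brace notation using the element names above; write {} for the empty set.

interior: largest open inside A is {d} (from {}, {d})

{d}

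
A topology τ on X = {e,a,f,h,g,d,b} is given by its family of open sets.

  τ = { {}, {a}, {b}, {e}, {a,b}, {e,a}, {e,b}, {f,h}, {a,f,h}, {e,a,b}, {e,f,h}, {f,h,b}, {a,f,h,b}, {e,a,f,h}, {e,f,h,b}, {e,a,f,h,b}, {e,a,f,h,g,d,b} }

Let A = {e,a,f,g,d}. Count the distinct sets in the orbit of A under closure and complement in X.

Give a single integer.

10

X∖A={h,b}, int(X∖A)={b}, hence cl(A)={e,a,f,h,g,d}
Orbit (k=closure, c=complement):
  1. A     = {e,a,f,g,d}
  2. kA    = {e,a,f,h,g,d}
  3. cA    = {h,b}
  4. ckA   = {b}
  5. kcA   = {f,h,g,d,b}
  6. kckA  = {g,d,b}
  7. ckcA  = {e,a}
  8. ckckA = {e,a,f,h}
  9. kckcA = {e,a,g,d}
  10. ckckcA = {f,h,b}
(closed under both — stop)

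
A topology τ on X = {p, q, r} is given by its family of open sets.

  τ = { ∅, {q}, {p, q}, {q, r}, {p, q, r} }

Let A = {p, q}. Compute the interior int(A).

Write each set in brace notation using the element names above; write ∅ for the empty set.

{p, q}

opens ⊆ A: ∅, {q}, {p, q}; union → int = {p, q}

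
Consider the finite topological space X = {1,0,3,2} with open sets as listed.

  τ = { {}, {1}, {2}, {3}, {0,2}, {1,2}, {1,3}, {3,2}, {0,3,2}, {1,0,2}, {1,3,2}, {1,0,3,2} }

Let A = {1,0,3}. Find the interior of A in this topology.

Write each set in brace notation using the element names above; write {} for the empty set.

{1,3}

opens ⊆ A: {}, {3}, {1}, {1,3}; union → int = {1,3}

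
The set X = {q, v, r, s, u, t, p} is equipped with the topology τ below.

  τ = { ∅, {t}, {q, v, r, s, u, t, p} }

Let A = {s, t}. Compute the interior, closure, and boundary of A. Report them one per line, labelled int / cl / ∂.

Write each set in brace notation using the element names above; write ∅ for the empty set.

int(A) = {t}
cl(A)  = {q, v, r, s, u, t, p}
∂A     = {q, v, r, s, u, p}

interior: largest open inside A is {t} (from ∅, {t})
cl via duality: int({q, v, r, u, p}) = ∅, so X∖∅ = {q, v, r, s, u, t, p}
cl∖int = {q, v, r, s, u, p}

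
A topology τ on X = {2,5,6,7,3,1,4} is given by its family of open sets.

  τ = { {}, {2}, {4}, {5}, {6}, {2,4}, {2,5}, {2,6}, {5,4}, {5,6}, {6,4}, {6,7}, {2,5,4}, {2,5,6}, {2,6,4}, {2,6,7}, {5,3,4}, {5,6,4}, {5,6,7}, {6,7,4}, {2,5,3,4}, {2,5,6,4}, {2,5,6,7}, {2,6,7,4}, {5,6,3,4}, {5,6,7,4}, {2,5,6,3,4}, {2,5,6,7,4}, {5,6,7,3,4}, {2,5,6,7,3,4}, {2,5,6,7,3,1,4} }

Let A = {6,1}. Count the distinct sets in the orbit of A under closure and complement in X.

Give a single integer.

closure: X∖int(X∖A) = X∖{2,5,3,4} = {6,7,1}
Let k=closure and c=complement:
  1. A     = {6,1}
  2. kA    = {6,7,1}
  3. cA    = {2,5,7,3,4}
  4. ckA   = {2,5,3,4}
  5. kcA   = {2,5,7,3,1,4}
  6. kckA  = {2,5,3,1,4}
  7. ckcA  = {6}
  8. ckckA = {6,7}
— saturated at 8

8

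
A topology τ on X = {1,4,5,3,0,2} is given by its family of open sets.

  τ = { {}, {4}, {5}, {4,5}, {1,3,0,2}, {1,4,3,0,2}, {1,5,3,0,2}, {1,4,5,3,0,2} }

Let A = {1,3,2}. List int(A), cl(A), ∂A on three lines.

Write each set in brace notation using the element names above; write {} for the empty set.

int(A) = {}
cl(A)  = {1,3,0,2}
∂A     = {1,3,0,2}

open subsets of A: {}; so int(A) = {}
closure: X∖int(X∖A) = X∖{4,5} = {1,3,0,2}
∂A = {1,3,0,2} minus {} = {1,3,0,2}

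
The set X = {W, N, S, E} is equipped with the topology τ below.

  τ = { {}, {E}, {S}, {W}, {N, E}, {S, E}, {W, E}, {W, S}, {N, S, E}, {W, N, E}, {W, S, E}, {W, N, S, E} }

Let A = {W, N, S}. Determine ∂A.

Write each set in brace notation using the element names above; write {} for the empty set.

open subsets of A: {}, {S}, {W}, {W, S}; so int(A) = {W, S}
closure: X∖int(X∖A) = X∖{E} = {W, N, S}
∂A = {W, N, S} minus {W, S} = {N}

{N}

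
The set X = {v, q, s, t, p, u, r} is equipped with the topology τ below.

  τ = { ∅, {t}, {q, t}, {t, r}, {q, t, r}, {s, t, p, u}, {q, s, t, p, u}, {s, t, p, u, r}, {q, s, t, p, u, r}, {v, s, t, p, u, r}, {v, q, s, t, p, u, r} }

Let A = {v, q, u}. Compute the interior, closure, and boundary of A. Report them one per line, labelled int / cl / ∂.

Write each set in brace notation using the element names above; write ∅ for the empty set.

int(A) = ∅
cl(A)  = {v, q, s, p, u}
∂A     = {v, q, s, p, u}

U open, U⊆A: ∅. int(A) = ⋃ = ∅
X∖A={s, t, p, r}, int(X∖A)={t, r}, hence cl(A)={v, q, s, p, u}
∂A: remove int from cl → {v, q, s, p, u}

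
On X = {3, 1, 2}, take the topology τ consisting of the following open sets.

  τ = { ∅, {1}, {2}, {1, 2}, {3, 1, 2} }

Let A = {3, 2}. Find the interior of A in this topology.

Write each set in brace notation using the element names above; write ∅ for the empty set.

open subsets of A: ∅, {2}; so int(A) = {2}

{2}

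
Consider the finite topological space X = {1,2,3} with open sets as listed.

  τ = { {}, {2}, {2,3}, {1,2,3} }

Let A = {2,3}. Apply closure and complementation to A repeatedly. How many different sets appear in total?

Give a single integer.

closure: X∖int(X∖A) = X∖{} = {1,2,3}
Let k=closure and c=complement:
  1. A     = {2,3}
  2. kA    = {1,2,3}
  3. cA    = {1}
  4. ckA   = {}
— saturated at 4

4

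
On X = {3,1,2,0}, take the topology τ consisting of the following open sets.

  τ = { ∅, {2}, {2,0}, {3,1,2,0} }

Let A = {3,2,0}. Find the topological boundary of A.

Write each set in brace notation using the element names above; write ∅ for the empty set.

{3,1}

U open, U⊆A: ∅, {2}, {2,0}. int(A) = ⋃ = {2,0}
X∖A={1}, int(X∖A)=∅, hence cl(A)={3,1,2,0}
∂A: remove int from cl → {3,1}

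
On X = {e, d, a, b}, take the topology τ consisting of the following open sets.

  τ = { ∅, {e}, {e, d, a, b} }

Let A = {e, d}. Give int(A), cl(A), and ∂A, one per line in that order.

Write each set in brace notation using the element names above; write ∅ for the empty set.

int(A) = {e}
cl(A)  = {e, d, a, b}
∂A     = {d, a, b}

opens ⊆ A: ∅, {e}; union → int = {e}
complement {a, b}; its interior ∅; cl(A) = X∖∅ = {e, d, a, b}
boundary = {e, d, a, b} ∖ {e} = {d, a, b}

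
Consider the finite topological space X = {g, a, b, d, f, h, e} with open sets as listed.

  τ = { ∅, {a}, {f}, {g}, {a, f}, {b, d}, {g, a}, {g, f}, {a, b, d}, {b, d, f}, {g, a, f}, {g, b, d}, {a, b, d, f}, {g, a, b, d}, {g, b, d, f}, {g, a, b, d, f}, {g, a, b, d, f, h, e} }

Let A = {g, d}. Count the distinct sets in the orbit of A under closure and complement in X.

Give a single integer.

10

cl via duality: int({a, b, f, h, e}) = {a, f}, so X∖{a, f} = {g, b, d, h, e}
Write k for closure, c for complement:
  1. A     = {g, d}
  2. kA    = {g, b, d, h, e}
  3. cA    = {a, b, f, h, e}
  4. ckA   = {a, f}
  5. kcA   = {a, b, d, f, h, e}
  6. kckA  = {a, f, h, e}
  7. ckcA  = {g}
  8. ckckA = {g, b, d}
  9. kckcA = {g, h, e}
  10. ckckcA = {a, b, d, f}
applying k or c yields no new set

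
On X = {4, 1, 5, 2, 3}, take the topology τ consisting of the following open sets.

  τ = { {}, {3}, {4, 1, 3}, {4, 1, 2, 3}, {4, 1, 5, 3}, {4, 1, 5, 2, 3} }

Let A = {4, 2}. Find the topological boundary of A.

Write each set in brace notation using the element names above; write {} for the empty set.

U open, U⊆A: {}. int(A) = ⋃ = {}
X∖A={1, 5, 3}, int(X∖A)={3}, hence cl(A)={4, 1, 5, 2}
∂A: remove int from cl → {4, 1, 5, 2}

{4, 1, 5, 2}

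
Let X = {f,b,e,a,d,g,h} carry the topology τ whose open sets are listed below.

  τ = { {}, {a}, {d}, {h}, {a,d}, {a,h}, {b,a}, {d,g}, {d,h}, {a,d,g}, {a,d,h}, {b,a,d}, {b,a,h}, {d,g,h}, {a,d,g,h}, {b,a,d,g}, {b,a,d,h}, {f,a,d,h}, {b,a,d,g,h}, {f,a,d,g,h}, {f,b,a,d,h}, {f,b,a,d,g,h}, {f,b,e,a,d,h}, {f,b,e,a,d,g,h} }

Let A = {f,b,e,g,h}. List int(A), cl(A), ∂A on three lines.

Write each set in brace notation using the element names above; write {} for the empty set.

interior: largest open inside A is {h} (from {}, {h})
cl via duality: int({a,d}) = {a,d}, so X∖{a,d} = {f,b,e,g,h}
cl∖int = {f,b,e,g}

int(A) = {h}
cl(A)  = {f,b,e,g,h}
∂A     = {f,b,e,g}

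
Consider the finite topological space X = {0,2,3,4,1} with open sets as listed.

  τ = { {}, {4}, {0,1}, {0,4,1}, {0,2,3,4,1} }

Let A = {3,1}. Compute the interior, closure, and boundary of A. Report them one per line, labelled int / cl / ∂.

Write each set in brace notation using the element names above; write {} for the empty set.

interior: largest open inside A is {} (from {})
cl via duality: int({0,2,4}) = {4}, so X∖{4} = {0,2,3,1}
cl∖int = {0,2,3,1}

int(A) = {}
cl(A)  = {0,2,3,1}
∂A     = {0,2,3,1}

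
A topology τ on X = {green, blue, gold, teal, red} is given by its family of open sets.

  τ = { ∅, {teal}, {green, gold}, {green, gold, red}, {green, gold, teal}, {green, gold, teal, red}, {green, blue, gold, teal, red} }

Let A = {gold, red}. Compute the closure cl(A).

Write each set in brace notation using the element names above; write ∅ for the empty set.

{green, blue, gold, red}

X∖A={green, blue, teal}, int(X∖A)={teal}, hence cl(A)={green, blue, gold, red}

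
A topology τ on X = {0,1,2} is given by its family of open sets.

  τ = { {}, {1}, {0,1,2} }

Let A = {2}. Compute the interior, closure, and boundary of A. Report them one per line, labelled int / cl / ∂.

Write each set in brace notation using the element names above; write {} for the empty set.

int(A) = {}
cl(A)  = {0,2}
∂A     = {0,2}

U open, U⊆A: {}. int(A) = ⋃ = {}
X∖A={0,1}, int(X∖A)={1}, hence cl(A)={0,2}
∂A: remove int from cl → {0,2}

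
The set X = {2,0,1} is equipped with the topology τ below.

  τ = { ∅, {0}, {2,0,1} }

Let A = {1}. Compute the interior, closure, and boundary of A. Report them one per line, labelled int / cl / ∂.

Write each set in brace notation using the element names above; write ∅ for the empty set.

opens ⊆ A: ∅; union → int = ∅
complement {2,0}; its interior {0}; cl(A) = X∖{0} = {2,1}
boundary = {2,1} ∖ ∅ = {2,1}

int(A) = ∅
cl(A)  = {2,1}
∂A     = {2,1}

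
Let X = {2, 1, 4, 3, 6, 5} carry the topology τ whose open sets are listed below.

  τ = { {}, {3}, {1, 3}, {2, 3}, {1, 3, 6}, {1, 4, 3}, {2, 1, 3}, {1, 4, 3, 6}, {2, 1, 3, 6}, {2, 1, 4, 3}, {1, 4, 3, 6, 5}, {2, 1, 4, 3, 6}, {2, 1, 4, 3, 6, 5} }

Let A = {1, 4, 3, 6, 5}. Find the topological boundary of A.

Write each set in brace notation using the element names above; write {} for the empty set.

open subsets of A: {}, {3}, {1, 3}, {1, 4, 3}, {1, 3, 6}, {1, 4, 3, 6}, {1, 4, 3, 6, 5}; so int(A) = {1, 4, 3, 6, 5}
closure: X∖int(X∖A) = X∖{} = {2, 1, 4, 3, 6, 5}
∂A = {2, 1, 4, 3, 6, 5} minus {1, 4, 3, 6, 5} = {2}

{2}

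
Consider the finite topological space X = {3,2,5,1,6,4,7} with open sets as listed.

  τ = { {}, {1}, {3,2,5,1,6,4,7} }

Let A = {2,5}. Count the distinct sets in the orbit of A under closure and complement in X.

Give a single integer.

6

cl via duality: int({3,1,6,4,7}) = {1}, so X∖{1} = {3,2,5,6,4,7}
Write k for closure, c for complement:
  1. A     = {2,5}
  2. kA    = {3,2,5,6,4,7}
  3. cA    = {3,1,6,4,7}
  4. ckA   = {1}
  5. kcA   = {3,2,5,1,6,4,7}
  6. ckcA  = {}
applying k or c yields no new set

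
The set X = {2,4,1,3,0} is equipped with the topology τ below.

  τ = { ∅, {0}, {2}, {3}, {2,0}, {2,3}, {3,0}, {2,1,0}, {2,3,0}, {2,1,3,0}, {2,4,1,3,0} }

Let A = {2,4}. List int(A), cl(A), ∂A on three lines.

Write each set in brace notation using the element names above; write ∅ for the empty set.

interior: largest open inside A is {2} (from ∅, {2})
cl via duality: int({1,3,0}) = {3,0}, so X∖{3,0} = {2,4,1}
cl∖int = {4,1}

int(A) = {2}
cl(A)  = {2,4,1}
∂A     = {4,1}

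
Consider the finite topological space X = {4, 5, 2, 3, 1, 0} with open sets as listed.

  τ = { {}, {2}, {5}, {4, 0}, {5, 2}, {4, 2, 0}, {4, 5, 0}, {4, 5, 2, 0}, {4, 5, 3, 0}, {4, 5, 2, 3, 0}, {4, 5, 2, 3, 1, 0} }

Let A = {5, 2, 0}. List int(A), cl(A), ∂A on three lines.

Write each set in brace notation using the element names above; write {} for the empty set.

int(A) = {5, 2}
cl(A)  = {4, 5, 2, 3, 1, 0}
∂A     = {4, 3, 1, 0}

interior: largest open inside A is {5, 2} (from {}, {2}, {5}, {5, 2})
cl via duality: int({4, 3, 1}) = {}, so X∖{} = {4, 5, 2, 3, 1, 0}
cl∖int = {4, 3, 1, 0}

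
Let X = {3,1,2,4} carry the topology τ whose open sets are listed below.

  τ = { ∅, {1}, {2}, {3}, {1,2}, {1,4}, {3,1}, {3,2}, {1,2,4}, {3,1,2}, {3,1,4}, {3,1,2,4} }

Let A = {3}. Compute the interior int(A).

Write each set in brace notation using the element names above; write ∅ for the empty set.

U open, U⊆A: ∅, {3}. int(A) = ⋃ = {3}

{3}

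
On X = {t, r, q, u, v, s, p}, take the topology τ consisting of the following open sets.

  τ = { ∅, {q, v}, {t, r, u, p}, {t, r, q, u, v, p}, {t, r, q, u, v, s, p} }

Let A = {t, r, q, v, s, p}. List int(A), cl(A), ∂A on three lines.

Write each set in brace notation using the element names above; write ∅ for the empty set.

U open, U⊆A: ∅, {q, v}. int(A) = ⋃ = {q, v}
X∖A={u}, int(X∖A)=∅, hence cl(A)={t, r, q, u, v, s, p}
∂A: remove int from cl → {t, r, u, s, p}

int(A) = {q, v}
cl(A)  = {t, r, q, u, v, s, p}
∂A     = {t, r, u, s, p}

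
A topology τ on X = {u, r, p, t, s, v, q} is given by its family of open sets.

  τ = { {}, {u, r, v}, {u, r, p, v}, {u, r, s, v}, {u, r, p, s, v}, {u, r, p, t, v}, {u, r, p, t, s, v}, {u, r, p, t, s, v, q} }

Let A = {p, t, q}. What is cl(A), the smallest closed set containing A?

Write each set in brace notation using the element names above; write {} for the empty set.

{p, t, q}

X∖A={u, r, s, v}, int(X∖A)={u, r, s, v}, hence cl(A)={p, t, q}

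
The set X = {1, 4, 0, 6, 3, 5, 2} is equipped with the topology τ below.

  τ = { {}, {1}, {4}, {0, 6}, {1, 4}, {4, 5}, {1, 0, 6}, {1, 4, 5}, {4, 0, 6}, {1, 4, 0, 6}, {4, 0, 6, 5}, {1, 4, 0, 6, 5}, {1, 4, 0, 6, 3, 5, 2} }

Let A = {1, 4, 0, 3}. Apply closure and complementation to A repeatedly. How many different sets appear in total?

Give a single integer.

10

closure: X∖int(X∖A) = X∖{} = {1, 4, 0, 6, 3, 5, 2}
Let k=closure and c=complement:
  1. A     = {1, 4, 0, 3}
  2. kA    = {1, 4, 0, 6, 3, 5, 2}
  3. cA    = {6, 5, 2}
  4. ckA   = {}
  5. kcA   = {0, 6, 3, 5, 2}
  6. ckcA  = {1, 4}
  7. kckcA = {1, 4, 3, 5, 2}
  8. ckckcA = {0, 6}
  9. kckckcA = {0, 6, 3, 2}
  10. ckckckcA = {1, 4, 5}
— saturated at 10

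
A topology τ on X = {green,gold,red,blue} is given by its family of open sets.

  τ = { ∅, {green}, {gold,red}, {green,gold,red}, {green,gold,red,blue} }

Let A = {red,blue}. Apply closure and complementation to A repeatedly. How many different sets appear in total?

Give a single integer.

8

closure: X∖int(X∖A) = X∖{green} = {gold,red,blue}
Let k=closure and c=complement:
  1. A     = {red,blue}
  2. kA    = {gold,red,blue}
  3. cA    = {green,gold}
  4. ckA   = {green}
  5. kcA   = {green,gold,red,blue}
  6. kckA  = {green,blue}
  7. ckcA  = ∅
  8. ckckA = {gold,red}
— saturated at 8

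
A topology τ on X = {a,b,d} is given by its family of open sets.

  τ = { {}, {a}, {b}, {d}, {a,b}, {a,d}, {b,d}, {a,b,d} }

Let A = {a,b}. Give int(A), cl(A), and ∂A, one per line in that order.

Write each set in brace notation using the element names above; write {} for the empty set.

interior: largest open inside A is {a,b} (from {}, {b}, {a}, {a,b})
cl via duality: int({d}) = {d}, so X∖{d} = {a,b}
cl∖int = {}

int(A) = {a,b}
cl(A)  = {a,b}
∂A     = {}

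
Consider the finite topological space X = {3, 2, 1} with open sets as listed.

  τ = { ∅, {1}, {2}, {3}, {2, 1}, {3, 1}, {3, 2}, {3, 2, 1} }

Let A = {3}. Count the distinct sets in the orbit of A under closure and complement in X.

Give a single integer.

complement {2, 1}; its interior {2, 1}; cl(A) = X∖{2, 1} = {3}
With k = closure, c = complement:
  1. A     = {3}
  2. cA    = {2, 1}
k, c of each give nothing new

2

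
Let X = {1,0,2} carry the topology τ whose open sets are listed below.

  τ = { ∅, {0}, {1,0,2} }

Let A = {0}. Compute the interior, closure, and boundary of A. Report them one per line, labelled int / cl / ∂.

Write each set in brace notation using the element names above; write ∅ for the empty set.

int(A) = {0}
cl(A)  = {1,0,2}
∂A     = {1,2}

interior: largest open inside A is {0} (from ∅, {0})
cl via duality: int({1,2}) = ∅, so X∖∅ = {1,0,2}
cl∖int = {1,2}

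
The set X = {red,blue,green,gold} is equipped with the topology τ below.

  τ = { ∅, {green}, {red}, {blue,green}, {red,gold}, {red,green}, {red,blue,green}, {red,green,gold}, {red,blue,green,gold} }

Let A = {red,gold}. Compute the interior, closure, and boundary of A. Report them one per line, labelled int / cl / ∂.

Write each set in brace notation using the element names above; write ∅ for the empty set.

interior: largest open inside A is {red,gold} (from ∅, {red}, {red,gold})
cl via duality: int({blue,green}) = {blue,green}, so X∖{blue,green} = {red,gold}
cl∖int = ∅

int(A) = {red,gold}
cl(A)  = {red,gold}
∂A     = ∅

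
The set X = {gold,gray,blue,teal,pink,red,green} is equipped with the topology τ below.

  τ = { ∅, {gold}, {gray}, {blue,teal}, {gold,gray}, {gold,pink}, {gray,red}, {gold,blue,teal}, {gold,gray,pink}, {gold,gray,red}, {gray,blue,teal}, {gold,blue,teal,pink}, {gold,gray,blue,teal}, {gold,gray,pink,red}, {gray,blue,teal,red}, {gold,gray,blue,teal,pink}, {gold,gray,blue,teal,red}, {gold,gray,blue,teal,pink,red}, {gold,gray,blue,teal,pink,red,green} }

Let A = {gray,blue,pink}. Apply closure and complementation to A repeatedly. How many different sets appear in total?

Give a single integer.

X∖A={gold,teal,red,green}, int(X∖A)={gold}, hence cl(A)={gray,blue,teal,pink,red,green}
Orbit (k=closure, c=complement):
  1. A     = {gray,blue,pink}
  2. kA    = {gray,blue,teal,pink,red,green}
  3. cA    = {gold,teal,red,green}
  4. ckA   = {gold}
  5. kcA   = {gold,blue,teal,pink,red,green}
  6. kckA  = {gold,pink,green}
  7. ckcA  = {gray}
  8. ckckA = {gray,blue,teal,red}
  9. kckcA = {gray,red,green}
  10. kckckA = {gray,blue,teal,red,green}
  11. ckckcA = {gold,blue,teal,pink}
  12. ckckckA = {gold,pink}
  13. kckckcA = {gold,blue,teal,pink,green}
  14. ckckckcA = {gray,red}
(closed under both — stop)

14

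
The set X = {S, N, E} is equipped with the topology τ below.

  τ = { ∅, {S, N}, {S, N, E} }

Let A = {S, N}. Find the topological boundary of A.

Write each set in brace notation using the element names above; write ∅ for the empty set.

interior: largest open inside A is {S, N} (from ∅, {S, N})
cl via duality: int({E}) = ∅, so X∖∅ = {S, N, E}
cl∖int = {E}

{E}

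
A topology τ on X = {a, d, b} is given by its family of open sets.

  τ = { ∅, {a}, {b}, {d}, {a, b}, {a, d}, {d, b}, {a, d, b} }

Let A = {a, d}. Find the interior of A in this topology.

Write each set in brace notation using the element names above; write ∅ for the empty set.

{a, d}

open subsets of A: ∅, {d}, {a}, {a, d}; so int(A) = {a, d}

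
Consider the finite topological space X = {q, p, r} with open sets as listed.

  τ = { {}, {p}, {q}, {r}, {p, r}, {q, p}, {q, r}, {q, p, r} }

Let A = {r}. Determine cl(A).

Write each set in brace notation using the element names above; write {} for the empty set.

{r}

cl via duality: int({q, p}) = {q, p}, so X∖{q, p} = {r}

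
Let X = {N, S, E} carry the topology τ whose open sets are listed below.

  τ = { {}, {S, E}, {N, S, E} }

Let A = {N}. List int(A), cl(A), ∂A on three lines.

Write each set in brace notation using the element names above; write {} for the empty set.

int(A) = {}
cl(A)  = {N}
∂A     = {N}

opens ⊆ A: {}; union → int = {}
complement {S, E}; its interior {S, E}; cl(A) = X∖{S, E} = {N}
boundary = {N} ∖ {} = {N}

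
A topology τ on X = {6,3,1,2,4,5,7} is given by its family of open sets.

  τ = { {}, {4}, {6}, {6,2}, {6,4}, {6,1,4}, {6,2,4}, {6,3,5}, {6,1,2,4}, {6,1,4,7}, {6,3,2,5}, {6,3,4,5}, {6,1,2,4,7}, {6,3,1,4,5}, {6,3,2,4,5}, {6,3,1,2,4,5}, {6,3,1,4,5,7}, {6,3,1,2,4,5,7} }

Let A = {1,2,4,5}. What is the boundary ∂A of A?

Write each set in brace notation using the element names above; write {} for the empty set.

{3,1,2,5,7}

U open, U⊆A: {}, {4}. int(A) = ⋃ = {4}
X∖A={6,3,7}, int(X∖A)={6}, hence cl(A)={3,1,2,4,5,7}
∂A: remove int from cl → {3,1,2,5,7}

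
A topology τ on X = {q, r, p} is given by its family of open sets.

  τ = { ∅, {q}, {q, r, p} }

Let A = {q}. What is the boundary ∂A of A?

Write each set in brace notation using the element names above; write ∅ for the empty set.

open subsets of A: ∅, {q}; so int(A) = {q}
closure: X∖int(X∖A) = X∖∅ = {q, r, p}
∂A = {q, r, p} minus {q} = {r, p}

{r, p}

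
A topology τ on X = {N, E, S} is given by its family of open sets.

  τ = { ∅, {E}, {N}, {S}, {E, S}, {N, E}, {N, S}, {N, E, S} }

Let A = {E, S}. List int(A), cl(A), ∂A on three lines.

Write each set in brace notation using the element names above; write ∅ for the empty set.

open subsets of A: ∅, {S}, {E}, {E, S}; so int(A) = {E, S}
closure: X∖int(X∖A) = X∖{N} = {E, S}
∂A = {E, S} minus {E, S} = ∅

int(A) = {E, S}
cl(A)  = {E, S}
∂A     = ∅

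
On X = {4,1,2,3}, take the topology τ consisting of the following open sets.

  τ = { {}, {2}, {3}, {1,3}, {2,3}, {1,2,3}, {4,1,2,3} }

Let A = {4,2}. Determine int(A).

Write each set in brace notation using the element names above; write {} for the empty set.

open subsets of A: {}, {2}; so int(A) = {2}

{2}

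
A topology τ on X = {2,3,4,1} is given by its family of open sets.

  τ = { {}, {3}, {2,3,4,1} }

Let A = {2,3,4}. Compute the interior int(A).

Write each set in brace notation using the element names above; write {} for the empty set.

open subsets of A: {}, {3}; so int(A) = {3}

{3}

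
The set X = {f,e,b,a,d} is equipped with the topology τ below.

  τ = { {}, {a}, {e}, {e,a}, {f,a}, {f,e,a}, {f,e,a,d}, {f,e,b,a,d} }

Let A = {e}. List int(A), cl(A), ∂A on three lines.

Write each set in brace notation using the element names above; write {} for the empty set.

int(A) = {e}
cl(A)  = {e,b,d}
∂A     = {b,d}

open subsets of A: {}, {e}; so int(A) = {e}
closure: X∖int(X∖A) = X∖{f,a} = {e,b,d}
∂A = {e,b,d} minus {e} = {b,d}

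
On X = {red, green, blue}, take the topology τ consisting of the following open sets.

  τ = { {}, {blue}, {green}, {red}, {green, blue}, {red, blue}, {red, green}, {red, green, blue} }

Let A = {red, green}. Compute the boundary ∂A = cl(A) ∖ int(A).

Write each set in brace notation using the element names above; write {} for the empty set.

interior: largest open inside A is {red, green} (from {}, {red}, {green}, {red, green})
cl via duality: int({blue}) = {blue}, so X∖{blue} = {red, green}
cl∖int = {}

{}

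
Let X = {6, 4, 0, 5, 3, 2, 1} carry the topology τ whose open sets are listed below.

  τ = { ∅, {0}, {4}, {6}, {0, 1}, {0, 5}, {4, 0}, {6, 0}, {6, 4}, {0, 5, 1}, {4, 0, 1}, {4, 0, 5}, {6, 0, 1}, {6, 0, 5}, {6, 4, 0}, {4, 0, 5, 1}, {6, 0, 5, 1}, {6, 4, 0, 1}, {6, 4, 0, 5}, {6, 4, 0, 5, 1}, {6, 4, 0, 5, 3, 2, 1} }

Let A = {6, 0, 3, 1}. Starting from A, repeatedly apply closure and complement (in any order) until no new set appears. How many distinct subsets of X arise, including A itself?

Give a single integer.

8

cl via duality: int({4, 5, 2}) = {4}, so X∖{4} = {6, 0, 5, 3, 2, 1}
Write k for closure, c for complement:
  1. A     = {6, 0, 3, 1}
  2. kA    = {6, 0, 5, 3, 2, 1}
  3. cA    = {4, 5, 2}
  4. ckA   = {4}
  5. kcA   = {4, 5, 3, 2}
  6. kckA  = {4, 3, 2}
  7. ckcA  = {6, 0, 1}
  8. ckckA = {6, 0, 5, 1}
applying k or c yields no new set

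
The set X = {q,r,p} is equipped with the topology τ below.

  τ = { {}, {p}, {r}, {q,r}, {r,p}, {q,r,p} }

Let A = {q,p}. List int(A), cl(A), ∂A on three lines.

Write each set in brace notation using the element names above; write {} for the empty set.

int(A) = {p}
cl(A)  = {q,p}
∂A     = {q}

interior: largest open inside A is {p} (from {}, {p})
cl via duality: int({r}) = {r}, so X∖{r} = {q,p}
cl∖int = {q}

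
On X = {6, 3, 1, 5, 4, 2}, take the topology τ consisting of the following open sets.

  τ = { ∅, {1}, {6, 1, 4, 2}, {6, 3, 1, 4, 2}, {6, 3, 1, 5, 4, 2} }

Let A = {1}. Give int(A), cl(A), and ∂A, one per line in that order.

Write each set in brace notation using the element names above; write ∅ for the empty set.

U open, U⊆A: ∅, {1}. int(A) = ⋃ = {1}
X∖A={6, 3, 5, 4, 2}, int(X∖A)=∅, hence cl(A)={6, 3, 1, 5, 4, 2}
∂A: remove int from cl → {6, 3, 5, 4, 2}

int(A) = {1}
cl(A)  = {6, 3, 1, 5, 4, 2}
∂A     = {6, 3, 5, 4, 2}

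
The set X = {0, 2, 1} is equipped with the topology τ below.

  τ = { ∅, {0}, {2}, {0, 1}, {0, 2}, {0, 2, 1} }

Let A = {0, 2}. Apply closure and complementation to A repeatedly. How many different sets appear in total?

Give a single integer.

X∖A={1}, int(X∖A)=∅, hence cl(A)={0, 2, 1}
Orbit (k=closure, c=complement):
  1. A     = {0, 2}
  2. kA    = {0, 2, 1}
  3. cA    = {1}
  4. ckA   = ∅
(closed under both — stop)

4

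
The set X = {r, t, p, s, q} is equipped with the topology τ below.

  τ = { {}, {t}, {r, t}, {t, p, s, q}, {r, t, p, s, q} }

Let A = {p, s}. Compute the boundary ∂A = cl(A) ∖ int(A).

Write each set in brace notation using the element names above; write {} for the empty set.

interior: largest open inside A is {} (from {})
cl via duality: int({r, t, q}) = {r, t}, so X∖{r, t} = {p, s, q}
cl∖int = {p, s, q}

{p, s, q}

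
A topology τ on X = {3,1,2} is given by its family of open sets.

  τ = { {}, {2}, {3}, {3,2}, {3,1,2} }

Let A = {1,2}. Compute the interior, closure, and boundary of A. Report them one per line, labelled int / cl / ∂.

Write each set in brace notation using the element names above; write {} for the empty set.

interior: largest open inside A is {2} (from {}, {2})
cl via duality: int({3}) = {3}, so X∖{3} = {1,2}
cl∖int = {1}

int(A) = {2}
cl(A)  = {1,2}
∂A     = {1}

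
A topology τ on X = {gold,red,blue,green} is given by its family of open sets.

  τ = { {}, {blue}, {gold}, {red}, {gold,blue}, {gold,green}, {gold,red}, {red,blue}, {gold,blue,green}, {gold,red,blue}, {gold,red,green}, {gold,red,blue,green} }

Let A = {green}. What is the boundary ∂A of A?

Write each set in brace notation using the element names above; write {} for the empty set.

interior: largest open inside A is {} (from {})
cl via duality: int({gold,red,blue}) = {gold,red,blue}, so X∖{gold,red,blue} = {green}
cl∖int = {green}

{green}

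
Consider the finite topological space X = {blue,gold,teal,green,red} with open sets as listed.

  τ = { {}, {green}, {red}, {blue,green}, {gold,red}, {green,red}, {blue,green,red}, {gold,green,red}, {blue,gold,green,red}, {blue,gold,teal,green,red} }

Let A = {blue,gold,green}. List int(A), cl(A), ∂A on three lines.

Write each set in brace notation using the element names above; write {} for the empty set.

open subsets of A: {}, {green}, {blue,green}; so int(A) = {blue,green}
closure: X∖int(X∖A) = X∖{red} = {blue,gold,teal,green}
∂A = {blue,gold,teal,green} minus {blue,green} = {gold,teal}

int(A) = {blue,green}
cl(A)  = {blue,gold,teal,green}
∂A     = {gold,teal}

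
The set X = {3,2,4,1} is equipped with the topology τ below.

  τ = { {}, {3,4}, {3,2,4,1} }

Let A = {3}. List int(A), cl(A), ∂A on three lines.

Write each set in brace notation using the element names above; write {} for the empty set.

int(A) = {}
cl(A)  = {3,2,4,1}
∂A     = {3,2,4,1}

open subsets of A: {}; so int(A) = {}
closure: X∖int(X∖A) = X∖{} = {3,2,4,1}
∂A = {3,2,4,1} minus {} = {3,2,4,1}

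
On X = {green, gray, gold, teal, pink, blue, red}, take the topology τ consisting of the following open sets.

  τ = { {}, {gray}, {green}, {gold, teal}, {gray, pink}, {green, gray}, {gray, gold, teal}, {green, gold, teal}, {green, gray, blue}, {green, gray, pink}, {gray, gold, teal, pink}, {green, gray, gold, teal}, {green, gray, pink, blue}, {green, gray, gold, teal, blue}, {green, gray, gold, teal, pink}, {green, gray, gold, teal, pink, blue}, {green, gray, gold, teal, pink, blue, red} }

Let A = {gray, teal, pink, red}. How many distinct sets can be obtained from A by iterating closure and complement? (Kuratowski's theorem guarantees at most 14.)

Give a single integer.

complement {green, gold, blue}; its interior {green}; cl(A) = X∖{green} = {gray, gold, teal, pink, blue, red}
With k = closure, c = complement:
  1. A     = {gray, teal, pink, red}
  2. kA    = {gray, gold, teal, pink, blue, red}
  3. cA    = {green, gold, blue}
  4. ckA   = {green}
  5. kcA   = {green, gold, teal, blue, red}
  6. kckA  = {green, blue, red}
  7. ckcA  = {gray, pink}
  8. ckckA = {gray, gold, teal, pink}
  9. kckcA = {gray, pink, blue, red}
  10. ckckcA = {green, gold, teal}
k, c of each give nothing new

10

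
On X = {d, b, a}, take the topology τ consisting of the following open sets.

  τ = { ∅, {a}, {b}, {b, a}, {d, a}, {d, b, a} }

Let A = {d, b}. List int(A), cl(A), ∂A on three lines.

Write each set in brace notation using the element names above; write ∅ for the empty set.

interior: largest open inside A is {b} (from ∅, {b})
cl via duality: int({a}) = {a}, so X∖{a} = {d, b}
cl∖int = {d}

int(A) = {b}
cl(A)  = {d, b}
∂A     = {d}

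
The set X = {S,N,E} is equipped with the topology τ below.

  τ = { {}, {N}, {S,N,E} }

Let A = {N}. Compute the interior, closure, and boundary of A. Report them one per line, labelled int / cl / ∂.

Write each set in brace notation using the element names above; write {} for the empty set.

interior: largest open inside A is {N} (from {}, {N})
cl via duality: int({S,E}) = {}, so X∖{} = {S,N,E}
cl∖int = {S,E}

int(A) = {N}
cl(A)  = {S,N,E}
∂A     = {S,E}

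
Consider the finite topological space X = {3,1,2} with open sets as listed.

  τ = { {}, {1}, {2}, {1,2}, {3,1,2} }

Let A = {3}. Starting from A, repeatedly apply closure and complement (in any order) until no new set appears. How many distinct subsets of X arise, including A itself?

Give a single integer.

cl via duality: int({1,2}) = {1,2}, so X∖{1,2} = {3}
Write k for closure, c for complement:
  1. A     = {3}
  2. cA    = {1,2}
  3. kcA   = {3,1,2}
  4. ckcA  = {}
applying k or c yields no new set

4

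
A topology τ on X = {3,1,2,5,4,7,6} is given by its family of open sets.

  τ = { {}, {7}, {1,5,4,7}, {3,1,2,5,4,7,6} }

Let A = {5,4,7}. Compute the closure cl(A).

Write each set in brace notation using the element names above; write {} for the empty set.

{3,1,2,5,4,7,6}

closure: X∖int(X∖A) = X∖{} = {3,1,2,5,4,7,6}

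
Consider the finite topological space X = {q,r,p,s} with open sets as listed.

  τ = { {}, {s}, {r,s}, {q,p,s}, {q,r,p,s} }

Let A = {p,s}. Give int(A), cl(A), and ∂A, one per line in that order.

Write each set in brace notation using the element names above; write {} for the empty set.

open subsets of A: {}, {s}; so int(A) = {s}
closure: X∖int(X∖A) = X∖{} = {q,r,p,s}
∂A = {q,r,p,s} minus {s} = {q,r,p}

int(A) = {s}
cl(A)  = {q,r,p,s}
∂A     = {q,r,p}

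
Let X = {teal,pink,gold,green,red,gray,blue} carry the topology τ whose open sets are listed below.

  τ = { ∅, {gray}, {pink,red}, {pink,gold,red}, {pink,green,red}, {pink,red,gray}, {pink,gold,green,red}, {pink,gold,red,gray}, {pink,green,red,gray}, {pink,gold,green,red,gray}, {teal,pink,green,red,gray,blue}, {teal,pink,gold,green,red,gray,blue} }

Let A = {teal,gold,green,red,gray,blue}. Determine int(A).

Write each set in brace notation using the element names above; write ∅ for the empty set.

{gray}

opens ⊆ A: ∅, {gray}; union → int = {gray}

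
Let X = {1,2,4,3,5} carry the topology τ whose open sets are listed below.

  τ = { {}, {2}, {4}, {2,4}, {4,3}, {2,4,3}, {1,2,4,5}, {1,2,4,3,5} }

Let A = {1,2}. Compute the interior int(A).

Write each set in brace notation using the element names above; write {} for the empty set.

{2}

opens ⊆ A: {}, {2}; union → int = {2}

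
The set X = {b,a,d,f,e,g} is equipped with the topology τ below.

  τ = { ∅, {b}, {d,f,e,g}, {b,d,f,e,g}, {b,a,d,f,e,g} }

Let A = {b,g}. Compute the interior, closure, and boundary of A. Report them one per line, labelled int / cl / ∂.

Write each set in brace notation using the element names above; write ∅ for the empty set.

int(A) = {b}
cl(A)  = {b,a,d,f,e,g}
∂A     = {a,d,f,e,g}

interior: largest open inside A is {b} (from ∅, {b})
cl via duality: int({a,d,f,e}) = ∅, so X∖∅ = {b,a,d,f,e,g}
cl∖int = {a,d,f,e,g}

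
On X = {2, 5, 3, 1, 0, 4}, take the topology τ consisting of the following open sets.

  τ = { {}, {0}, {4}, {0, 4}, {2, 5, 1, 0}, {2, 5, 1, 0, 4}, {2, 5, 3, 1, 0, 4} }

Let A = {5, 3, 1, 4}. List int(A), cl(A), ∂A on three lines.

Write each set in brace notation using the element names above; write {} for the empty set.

int(A) = {4}
cl(A)  = {2, 5, 3, 1, 4}
∂A     = {2, 5, 3, 1}

open subsets of A: {}, {4}; so int(A) = {4}
closure: X∖int(X∖A) = X∖{0} = {2, 5, 3, 1, 4}
∂A = {2, 5, 3, 1, 4} minus {4} = {2, 5, 3, 1}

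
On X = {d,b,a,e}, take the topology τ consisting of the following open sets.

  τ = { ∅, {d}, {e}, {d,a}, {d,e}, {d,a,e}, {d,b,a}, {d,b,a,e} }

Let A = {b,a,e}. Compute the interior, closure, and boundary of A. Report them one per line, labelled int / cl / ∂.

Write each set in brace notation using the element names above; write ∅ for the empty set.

int(A) = {e}
cl(A)  = {b,a,e}
∂A     = {b,a}

interior: largest open inside A is {e} (from ∅, {e})
cl via duality: int({d}) = {d}, so X∖{d} = {b,a,e}
cl∖int = {b,a}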